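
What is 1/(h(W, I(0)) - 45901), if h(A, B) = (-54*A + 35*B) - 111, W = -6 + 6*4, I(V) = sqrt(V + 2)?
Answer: -3356/157678129 - 5*sqrt(2)/315356258 ≈ -2.1306e-5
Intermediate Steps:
I(V) = sqrt(2 + V)
W = 18 (W = -6 + 24 = 18)
h(A, B) = -111 - 54*A + 35*B
1/(h(W, I(0)) - 45901) = 1/((-111 - 54*18 + 35*sqrt(2 + 0)) - 45901) = 1/((-111 - 972 + 35*sqrt(2)) - 45901) = 1/((-1083 + 35*sqrt(2)) - 45901) = 1/(-46984 + 35*sqrt(2))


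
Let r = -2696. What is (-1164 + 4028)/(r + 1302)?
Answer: -1432/697 ≈ -2.0545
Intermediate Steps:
(-1164 + 4028)/(r + 1302) = (-1164 + 4028)/(-2696 + 1302) = 2864/(-1394) = 2864*(-1/1394) = -1432/697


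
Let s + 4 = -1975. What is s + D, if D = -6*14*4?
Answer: -2315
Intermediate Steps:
s = -1979 (s = -4 - 1975 = -1979)
D = -336 (D = -84*4 = -336)
s + D = -1979 - 336 = -2315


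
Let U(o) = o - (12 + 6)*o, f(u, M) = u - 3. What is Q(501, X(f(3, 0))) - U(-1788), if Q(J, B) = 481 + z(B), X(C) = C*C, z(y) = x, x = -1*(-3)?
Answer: -29912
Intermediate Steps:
f(u, M) = -3 + u
x = 3
z(y) = 3
X(C) = C²
U(o) = -17*o (U(o) = o - 18*o = -17*o)
Q(J, B) = 484 (Q(J, B) = 481 + 3 = 484)
Q(501, X(f(3, 0))) - U(-1788) = 484 - (-17)*(-1788) = 484 - 1*30396 = 484 - 30396 = -29912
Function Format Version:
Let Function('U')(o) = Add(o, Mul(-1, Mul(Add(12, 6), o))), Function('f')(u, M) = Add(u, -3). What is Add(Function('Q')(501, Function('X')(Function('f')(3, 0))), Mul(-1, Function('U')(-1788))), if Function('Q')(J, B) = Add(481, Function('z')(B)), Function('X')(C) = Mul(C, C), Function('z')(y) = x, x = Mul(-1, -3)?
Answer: -29912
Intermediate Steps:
Function('f')(u, M) = Add(-3, u)
x = 3
Function('z')(y) = 3
Function('X')(C) = Pow(C, 2)
Function('U')(o) = Mul(-17, o) (Function('U')(o) = Add(o, Mul(-1, Mul(18, o))) = Add(o, Mul(-18, o)) = Mul(-17, o))
Function('Q')(J, B) = 484 (Function('Q')(J, B) = Add(481, 3) = 484)
Add(Function('Q')(501, Function('X')(Function('f')(3, 0))), Mul(-1, Function('U')(-1788))) = Add(484, Mul(-1, Mul(-17, -1788))) = Add(484, Mul(-1, 30396)) = Add(484, -30396) = -29912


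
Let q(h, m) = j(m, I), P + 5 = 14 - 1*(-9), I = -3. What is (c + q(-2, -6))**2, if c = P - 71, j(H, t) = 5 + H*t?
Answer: 900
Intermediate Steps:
P = 18 (P = -5 + (14 - 1*(-9)) = -5 + (14 + 9) = -5 + 23 = 18)
q(h, m) = 5 - 3*m (q(h, m) = 5 + m*(-3) = 5 - 3*m)
c = -53 (c = 18 - 71 = -53)
(c + q(-2, -6))**2 = (-53 + (5 - 3*(-6)))**2 = (-53 + (5 + 18))**2 = (-53 + 23)**2 = (-30)**2 = 900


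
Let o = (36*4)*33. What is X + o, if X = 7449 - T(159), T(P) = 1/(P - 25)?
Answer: 1634933/134 ≈ 12201.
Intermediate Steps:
T(P) = 1/(-25 + P)
o = 4752 (o = 144*33 = 4752)
X = 998165/134 (X = 7449 - 1/(-25 + 159) = 7449 - 1/134 = 998165/134 ≈ 7449.0)
X + o = 998165/134 + 4752 = 1634933/134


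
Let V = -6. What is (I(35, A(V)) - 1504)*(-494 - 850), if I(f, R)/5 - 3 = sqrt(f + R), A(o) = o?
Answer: 2001216 - 6720*sqrt(29) ≈ 1.9650e+6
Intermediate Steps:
I(f, R) = 15 + 5*sqrt(R + f) (I(f, R) = 15 + 5*sqrt(f + R) = 15 + 5*sqrt(R + f))
(I(35, A(V)) - 1504)*(-494 - 850) = ((15 + 5*sqrt(-6 + 35)) - 1504)*(-494 - 850) = ((15 + 5*sqrt(29)) - 1504)*(-1344) = (-1489 + 5*sqrt(29))*(-1344) = 2001216 - 6720*sqrt(29)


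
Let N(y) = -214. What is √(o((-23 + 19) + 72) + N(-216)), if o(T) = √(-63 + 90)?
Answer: √(-214 + 3*√3) ≈ 14.45*I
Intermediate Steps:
o(T) = 3*√3 (o(T) = √27 = 3*√3)
√(o((-23 + 19) + 72) + N(-216)) = √(3*√3 - 214) = √(-214 + 3*√3)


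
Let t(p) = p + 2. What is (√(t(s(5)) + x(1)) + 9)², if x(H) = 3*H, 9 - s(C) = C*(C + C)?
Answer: 45 + 108*I ≈ 45.0 + 108.0*I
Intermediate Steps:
s(C) = 9 - 2*C² (s(C) = 9 - C*(C + C) = 9 - C*2*C = 9 - 2*C²)
t(p) = 2 + p
(√(t(s(5)) + x(1)) + 9)² = (√((2 + (9 - 2*5²)) + 3*1) + 9)² = (√((2 + (9 - 2*25)) + 3) + 9)² = (√((2 + (9 - 50)) + 3) + 9)² = (√((2 - 41) + 3) + 9)² = (√(-39 + 3) + 9)² = (√(-36) + 9)² = (6*I + 9)² = (9 + 6*I)²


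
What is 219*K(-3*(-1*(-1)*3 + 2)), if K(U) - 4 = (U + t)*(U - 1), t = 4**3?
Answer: -170820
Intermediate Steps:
t = 64
K(U) = 4 + (-1 + U)*(64 + U) (K(U) = 4 + (U + 64)*(U - 1) = 4 + (64 + U)*(-1 + U) = 4 + (-1 + U)*(64 + U))
219*K(-3*(-1*(-1)*3 + 2)) = 219*(-60 + (-3*(-1*(-1)*3 + 2))**2 + 63*(-3*(-1*(-1)*3 + 2))) = 219*(-60 + (-3*(1*3 + 2))**2 + 63*(-3*(1*3 + 2))) = 219*(-60 + (-3*(3 + 2))**2 + 63*(-3*(3 + 2))) = 219*(-60 + (-3*5)**2 + 63*(-3*5)) = 219*(-60 + (-15)**2 + 63*(-15)) = 219*(-60 + 225 - 945) = 219*(-780) = -170820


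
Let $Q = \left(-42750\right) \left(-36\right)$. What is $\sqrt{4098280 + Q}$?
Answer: $4 \sqrt{352330} \approx 2374.3$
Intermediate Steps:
$Q = 1539000$
$\sqrt{4098280 + Q} = \sqrt{4098280 + 1539000} = \sqrt{5637280} = 4 \sqrt{352330}$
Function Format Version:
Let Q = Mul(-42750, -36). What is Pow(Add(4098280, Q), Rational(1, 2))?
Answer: Mul(4, Pow(352330, Rational(1, 2))) ≈ 2374.3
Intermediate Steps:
Q = 1539000
Pow(Add(4098280, Q), Rational(1, 2)) = Pow(Add(4098280, 1539000), Rational(1, 2)) = Pow(5637280, Rational(1, 2)) = Mul(4, Pow(352330, Rational(1, 2)))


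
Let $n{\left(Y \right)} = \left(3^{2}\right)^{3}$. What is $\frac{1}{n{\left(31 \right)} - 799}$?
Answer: $- \frac{1}{70} \approx -0.014286$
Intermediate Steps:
$n{\left(Y \right)} = 729$ ($n{\left(Y \right)} = 9^{3} = 729$)
$\frac{1}{n{\left(31 \right)} - 799} = \frac{1}{729 - 799} = \frac{1}{-70} = - \frac{1}{70}$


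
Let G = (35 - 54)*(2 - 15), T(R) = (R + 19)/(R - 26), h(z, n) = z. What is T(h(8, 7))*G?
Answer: -741/2 ≈ -370.50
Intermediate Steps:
T(R) = (19 + R)/(-26 + R)
G = 247 (G = -19*(-13) = 247)
T(h(8, 7))*G = ((19 + 8)/(-26 + 8))*247 = (27/(-18))*247 = -1/18*27*247 = -3/2*247 = -741/2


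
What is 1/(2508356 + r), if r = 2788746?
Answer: 1/5297102 ≈ 1.8878e-7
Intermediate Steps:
1/(2508356 + r) = 1/(2508356 + 2788746) = 1/5297102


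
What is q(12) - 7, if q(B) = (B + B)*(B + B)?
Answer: 569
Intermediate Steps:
q(B) = 4*B² (q(B) = (2*B)*(2*B) = 4*B²)
q(12) - 7 = 4*12² - 7 = 4*144 - 7 = 576 - 7 = 569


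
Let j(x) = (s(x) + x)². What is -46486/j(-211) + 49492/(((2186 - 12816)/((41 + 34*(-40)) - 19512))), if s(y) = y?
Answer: 45899596202347/473258230 ≈ 96986.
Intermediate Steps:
j(x) = 4*x² (j(x) = (x + x)² = (2*x)² = 4*x²)
-46486/j(-211) + 49492/(((2186 - 12816)/((41 + 34*(-40)) - 19512))) = -46486/(4*(-211)²) + 49492/(((2186 - 12816)/((41 + 34*(-40)) - 19512))) = -46486/(4*44521) + 49492/((-10630/((41 - 1360) - 19512))) = -46486/178084 + 49492/((-10630/(-1319 - 19512))) = -46486*1/178084 + 49492/((-10630/(-20831))) = -23243/89042 + 49492/((-10630*(-1/20831))) = -23243/89042 + 49492/(10630/20831) = -23243/89042 + 49492*(20831/10630) = -23243/89042 + 515483926/5315 = 45899596202347/473258230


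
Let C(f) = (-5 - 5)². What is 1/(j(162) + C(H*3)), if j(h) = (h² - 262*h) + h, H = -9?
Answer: -1/15938 ≈ -6.2743e-5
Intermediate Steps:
C(f) = 100 (C(f) = (-10)² = 100)
j(h) = h² - 261*h
1/(j(162) + C(H*3)) = 1/(162*(-261 + 162) + 100) = 1/(162*(-99) + 100) = 1/(-16038 + 100) = 1/(-15938) = -1/15938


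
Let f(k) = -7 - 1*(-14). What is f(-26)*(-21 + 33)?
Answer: 84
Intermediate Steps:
f(k) = 7 (f(k) = -7 + 14 = 7)
f(-26)*(-21 + 33) = 7*(-21 + 33) = 7*12 = 84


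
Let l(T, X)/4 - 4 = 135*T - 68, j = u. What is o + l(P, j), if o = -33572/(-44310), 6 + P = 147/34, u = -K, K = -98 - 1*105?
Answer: -62442664/53805 ≈ -1160.5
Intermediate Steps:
K = -203 (K = -98 - 105 = -203)
u = 203 (u = -1*(-203) = 203)
j = 203
P = -57/34 (P = -6 + 147/34 = -57/34 ≈ -1.6765)
o = 2398/3165 (o = -33572*(-1/44310) = 2398/3165 ≈ 0.75766)
l(T, X) = -256 + 540*T (l(T, X) = 16 + 4*(135*T - 68) = 16 + 4*(-68 + 135*T) = 16 + (-272 + 540*T) = -256 + 540*T)
o + l(P, j) = 2398/3165 + (-256 + 540*(-57/34)) = 2398/3165 + (-256 - 15390/17) = 2398/3165 - 19742/17 = -62442664/53805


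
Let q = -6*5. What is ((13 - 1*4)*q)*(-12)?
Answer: 3240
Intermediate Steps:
q = -30
((13 - 1*4)*q)*(-12) = ((13 - 1*4)*(-30))*(-12) = ((13 - 4)*(-30))*(-12) = (9*(-30))*(-12) = -270*(-12) = 3240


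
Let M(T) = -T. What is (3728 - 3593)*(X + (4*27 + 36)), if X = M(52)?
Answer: 12420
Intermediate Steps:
X = -52 (X = -1*52 = -52)
(3728 - 3593)*(X + (4*27 + 36)) = (3728 - 3593)*(-52 + (4*27 + 36)) = 135*(-52 + (108 + 36)) = 135*(-52 + 144) = 135*92 = 12420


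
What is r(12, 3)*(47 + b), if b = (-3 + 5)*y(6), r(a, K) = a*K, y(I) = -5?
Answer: 1332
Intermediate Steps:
r(a, K) = K*a
b = -10 (b = (-3 + 5)*(-5) = 2*(-5) = -10)
r(12, 3)*(47 + b) = (3*12)*(47 - 10) = 36*37 = 1332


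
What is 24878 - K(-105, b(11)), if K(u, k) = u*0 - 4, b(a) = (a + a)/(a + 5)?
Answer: 24882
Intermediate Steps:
b(a) = 2*a/(5 + a) (b(a) = (2*a)/(5 + a) = 2*a/(5 + a))
K(u, k) = -4 (K(u, k) = 0 - 4 = -4)
24878 - K(-105, b(11)) = 24878 - 1*(-4) = 24878 + 4 = 24882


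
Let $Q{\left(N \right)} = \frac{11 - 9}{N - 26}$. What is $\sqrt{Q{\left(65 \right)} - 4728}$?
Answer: $\frac{i \sqrt{7191210}}{39} \approx 68.76 i$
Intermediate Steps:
$Q{\left(N \right)} = \frac{2}{-26 + N}$
$\sqrt{Q{\left(65 \right)} - 4728} = \sqrt{\frac{2}{-26 + 65} - 4728} = \sqrt{\frac{2}{39} - 4728} = \sqrt{- \frac{184390}{39}} = \frac{i \sqrt{7191210}}{39}$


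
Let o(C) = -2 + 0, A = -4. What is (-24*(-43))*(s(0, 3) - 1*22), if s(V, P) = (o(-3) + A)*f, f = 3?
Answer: -41280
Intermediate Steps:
o(C) = -2
s(V, P) = -18 (s(V, P) = (-2 - 4)*3 = -6*3 = -18)
(-24*(-43))*(s(0, 3) - 1*22) = (-24*(-43))*(-18 - 1*22) = 1032*(-18 - 22) = 1032*(-40) = -41280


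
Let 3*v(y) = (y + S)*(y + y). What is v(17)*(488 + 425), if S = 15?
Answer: 993344/3 ≈ 3.3111e+5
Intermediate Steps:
v(y) = 2*y*(15 + y)/3 (v(y) = ((y + 15)*(y + y))/3 = ((15 + y)*(2*y))/3 = (2*y*(15 + y))/3 = 2*y*(15 + y)/3)
v(17)*(488 + 425) = ((⅔)*17*(15 + 17))*(488 + 425) = ((⅔)*17*32)*913 = (1088/3)*913 = 993344/3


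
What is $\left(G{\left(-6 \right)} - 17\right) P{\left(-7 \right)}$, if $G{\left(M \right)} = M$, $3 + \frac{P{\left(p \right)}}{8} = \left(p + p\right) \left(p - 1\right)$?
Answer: $-20056$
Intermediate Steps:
$P{\left(p \right)} = -24 + 16 p \left(-1 + p\right)$ ($P{\left(p \right)} = -24 + 8 \left(p + p\right) \left(p - 1\right) = -24 + 8 \cdot 2 p \left(-1 + p\right) = -24 + 16 p \left(-1 + p\right)$)
$\left(G{\left(-6 \right)} - 17\right) P{\left(-7 \right)} = \left(-6 - 17\right) \left(-24 - -112 + 16 \left(-7\right)^{2}\right) = - 23 \left(-24 + 112 + 16 \cdot 49\right) = - 23 \left(-24 + 112 + 784\right) = \left(-23\right) 872 = -20056$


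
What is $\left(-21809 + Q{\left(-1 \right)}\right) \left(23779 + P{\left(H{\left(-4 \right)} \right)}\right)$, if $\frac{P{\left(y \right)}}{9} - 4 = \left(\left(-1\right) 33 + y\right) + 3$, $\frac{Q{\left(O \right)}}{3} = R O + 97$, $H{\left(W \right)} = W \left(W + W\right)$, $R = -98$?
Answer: $-505831592$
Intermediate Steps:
$H{\left(W \right)} = 2 W^{2}$ ($H{\left(W \right)} = W 2 W = 2 W^{2}$)
$Q{\left(O \right)} = 291 - 294 O$ ($Q{\left(O \right)} = 3 \left(- 98 O + 97\right) = 3 \left(97 - 98 O\right) = 291 - 294 O$)
$P{\left(y \right)} = -234 + 9 y$ ($P{\left(y \right)} = 36 + 9 \left(\left(\left(-1\right) 33 + y\right) + 3\right) = 36 + 9 \left(\left(-33 + y\right) + 3\right) = 36 + 9 \left(-30 + y\right) = 36 + \left(-270 + 9 y\right) = -234 + 9 y$)
$\left(-21809 + Q{\left(-1 \right)}\right) \left(23779 + P{\left(H{\left(-4 \right)} \right)}\right) = \left(-21809 + \left(291 - -294\right)\right) \left(23779 - \left(234 - 9 \cdot 2 \left(-4\right)^{2}\right)\right) = \left(-21809 + \left(291 + 294\right)\right) \left(23779 - \left(234 - 9 \cdot 2 \cdot 16\right)\right) = \left(-21809 + 585\right) \left(23779 + \left(-234 + 9 \cdot 32\right)\right) = - 21224 \left(23779 + \left(-234 + 288\right)\right) = - 21224 \left(23779 + 54\right) = \left(-21224\right) 23833 = -505831592$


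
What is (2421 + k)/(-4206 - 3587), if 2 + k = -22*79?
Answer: -681/7793 ≈ -0.087386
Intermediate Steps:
k = -1740 (k = -2 - 22*79 = -2 - 1738 = -1740)
(2421 + k)/(-4206 - 3587) = (2421 - 1740)/(-4206 - 3587) = 681/(-7793) = 681*(-1/7793) = -681/7793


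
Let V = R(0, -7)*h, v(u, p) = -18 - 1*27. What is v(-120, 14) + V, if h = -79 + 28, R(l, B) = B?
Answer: 312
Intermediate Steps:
h = -51
v(u, p) = -45 (v(u, p) = -18 - 27 = -45)
V = 357 (V = -7*(-51) = 357)
v(-120, 14) + V = -45 + 357 = 312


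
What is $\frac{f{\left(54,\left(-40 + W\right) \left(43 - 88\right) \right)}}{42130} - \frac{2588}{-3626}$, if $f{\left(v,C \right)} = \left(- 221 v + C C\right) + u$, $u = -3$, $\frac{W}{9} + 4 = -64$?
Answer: $\frac{1560727817239}{76381690} \approx 20433.0$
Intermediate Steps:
$W = -612$ ($W = -36 + 9 \left(-64\right) = -36 - 576 = -612$)
$f{\left(v,C \right)} = -3 + C^{2} - 221 v$ ($f{\left(v,C \right)} = \left(- 221 v + C C\right) - 3 = \left(- 221 v + C^{2}\right) - 3 = \left(C^{2} - 221 v\right) - 3 = -3 + C^{2} - 221 v$)
$\frac{f{\left(54,\left(-40 + W\right) \left(43 - 88\right) \right)}}{42130} - \frac{2588}{-3626} = \frac{-3 + \left(\left(-40 - 612\right) \left(43 - 88\right)\right)^{2} - 11934}{42130} - \frac{2588}{-3626} = \left(-3 + \left(\left(-652\right) \left(-45\right)\right)^{2} - 11934\right) \frac{1}{42130} - - \frac{1294}{1813} = \left(-3 + 29340^{2} - 11934\right) \frac{1}{42130} + \frac{1294}{1813} = \left(-3 + 860835600 - 11934\right) \frac{1}{42130} + \frac{1294}{1813} = 860823663 \cdot \frac{1}{42130} + \frac{1294}{1813} = \frac{860823663}{42130} + \frac{1294}{1813} = \frac{1560727817239}{76381690}$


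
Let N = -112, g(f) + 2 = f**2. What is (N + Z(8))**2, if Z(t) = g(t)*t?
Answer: 147456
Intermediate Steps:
g(f) = -2 + f**2
Z(t) = t*(-2 + t**2) (Z(t) = (-2 + t**2)*t = t*(-2 + t**2))
(N + Z(8))**2 = (-112 + 8*(-2 + 8**2))**2 = (-112 + 8*(-2 + 64))**2 = (-112 + 8*62)**2 = (-112 + 496)**2 = 384**2 = 147456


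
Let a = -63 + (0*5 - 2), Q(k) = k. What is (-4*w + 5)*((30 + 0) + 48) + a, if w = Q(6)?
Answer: -1547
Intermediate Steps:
w = 6
a = -65 (a = -63 + (0 - 2) = -63 - 2 = -65)
(-4*w + 5)*((30 + 0) + 48) + a = (-4*6 + 5)*((30 + 0) + 48) - 65 = (-24 + 5)*(30 + 48) - 65 = -19*78 - 65 = -1482 - 65 = -1547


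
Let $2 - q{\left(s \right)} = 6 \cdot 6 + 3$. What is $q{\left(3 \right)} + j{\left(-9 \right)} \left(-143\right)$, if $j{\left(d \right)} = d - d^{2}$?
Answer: $12833$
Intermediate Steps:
$q{\left(s \right)} = -37$ ($q{\left(s \right)} = 2 - \left(6 \cdot 6 + 3\right) = 2 - \left(36 + 3\right) = 2 - 39 = -37$)
$q{\left(3 \right)} + j{\left(-9 \right)} \left(-143\right) = -37 + - 9 \left(1 - -9\right) \left(-143\right) = -37 + - 9 \left(1 + 9\right) \left(-143\right) = -37 + \left(-9\right) 10 \left(-143\right) = -37 - -12870 = -37 + 12870 = 12833$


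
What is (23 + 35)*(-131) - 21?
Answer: -7619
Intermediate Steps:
(23 + 35)*(-131) - 21 = 58*(-131) - 21 = -7598 - 21 = -7619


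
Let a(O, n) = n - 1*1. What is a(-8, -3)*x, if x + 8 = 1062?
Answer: -4216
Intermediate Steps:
a(O, n) = -1 + n (a(O, n) = n - 1 = -1 + n)
x = 1054 (x = -8 + 1062 = 1054)
a(-8, -3)*x = (-1 - 3)*1054 = -4*1054 = -4216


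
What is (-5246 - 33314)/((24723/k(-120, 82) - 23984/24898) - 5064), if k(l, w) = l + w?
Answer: 18241270720/2703818291 ≈ 6.7465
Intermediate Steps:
(-5246 - 33314)/((24723/k(-120, 82) - 23984/24898) - 5064) = (-5246 - 33314)/((24723/(-120 + 82) - 23984/24898) - 5064) = -38560/((24723/(-38) - 23984*1/24898) - 5064) = -38560/((24723*(-1/38) - 11992/12449) - 5064) = -38560/((-24723/38 - 11992/12449) - 5064) = -38560/(-308232323/473062 - 5064) = -38560/(-2703818291/473062) = -38560*(-473062/2703818291) = 18241270720/2703818291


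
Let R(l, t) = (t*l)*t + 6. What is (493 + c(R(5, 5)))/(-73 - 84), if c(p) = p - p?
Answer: -493/157 ≈ -3.1401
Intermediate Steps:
R(l, t) = 6 + l*t**2 (R(l, t) = (l*t)*t + 6 = l*t**2 + 6 = 6 + l*t**2)
c(p) = 0
(493 + c(R(5, 5)))/(-73 - 84) = (493 + 0)/(-73 - 84) = 493/(-157) = 493*(-1/157) = -493/157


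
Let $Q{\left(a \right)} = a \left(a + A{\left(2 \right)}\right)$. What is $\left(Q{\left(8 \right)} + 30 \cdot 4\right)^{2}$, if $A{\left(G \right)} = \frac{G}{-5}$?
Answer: $\frac{817216}{25} \approx 32689.0$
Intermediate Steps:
$A{\left(G \right)} = - \frac{G}{5}$ ($A{\left(G \right)} = G \left(- \frac{1}{5}\right) = - \frac{G}{5}$)
$Q{\left(a \right)} = a \left(- \frac{2}{5} + a\right)$ ($Q{\left(a \right)} = a \left(a - \frac{2}{5}\right) = a \left(- \frac{2}{5} + a\right)$)
$\left(Q{\left(8 \right)} + 30 \cdot 4\right)^{2} = \left(\frac{1}{5} \cdot 8 \left(-2 + 5 \cdot 8\right) + 30 \cdot 4\right)^{2} = \left(\frac{1}{5} \cdot 8 \left(-2 + 40\right) + 120\right)^{2} = \left(\frac{1}{5} \cdot 8 \cdot 38 + 120\right)^{2} = \left(\frac{304}{5} + 120\right)^{2} = \left(\frac{904}{5}\right)^{2} = \frac{817216}{25}$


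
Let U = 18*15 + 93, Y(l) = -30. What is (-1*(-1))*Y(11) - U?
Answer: -393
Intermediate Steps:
U = 363 (U = 270 + 93 = 363)
(-1*(-1))*Y(11) - U = -1*(-1)*(-30) - 1*363 = 1*(-30) - 363 = -30 - 363 = -393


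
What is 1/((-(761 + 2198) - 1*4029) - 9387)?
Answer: -1/16375 ≈ -6.1069e-5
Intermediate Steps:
1/((-(761 + 2198) - 1*4029) - 9387) = 1/((-1*2959 - 4029) - 9387) = 1/((-2959 - 4029) - 9387) = 1/(-6988 - 9387) = 1/(-16375) = -1/16375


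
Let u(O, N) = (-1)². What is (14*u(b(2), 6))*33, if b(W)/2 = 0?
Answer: 462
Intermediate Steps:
b(W) = 0 (b(W) = 2*0 = 0)
u(O, N) = 1
(14*u(b(2), 6))*33 = (14*1)*33 = 14*33 = 462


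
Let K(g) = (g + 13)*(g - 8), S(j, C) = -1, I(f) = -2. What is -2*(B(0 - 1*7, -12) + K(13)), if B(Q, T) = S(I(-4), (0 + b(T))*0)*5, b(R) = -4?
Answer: -250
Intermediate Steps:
K(g) = (-8 + g)*(13 + g) (K(g) = (13 + g)*(-8 + g) = (-8 + g)*(13 + g))
B(Q, T) = -5 (B(Q, T) = -1*5 = -5)
-2*(B(0 - 1*7, -12) + K(13)) = -2*(-5 + (-104 + 13² + 5*13)) = -2*(-5 + (-104 + 169 + 65)) = -2*(-5 + 130) = -2*125 = -250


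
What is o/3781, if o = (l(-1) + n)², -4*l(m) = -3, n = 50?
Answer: 41209/60496 ≈ 0.68119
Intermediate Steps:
l(m) = ¾ (l(m) = -¼*(-3) = ¾)
o = 41209/16 (o = (¾ + 50)² = (203/4)² = 41209/16 ≈ 2575.6)
o/3781 = (41209/16)/3781 = (41209/16)*(1/3781) = 41209/60496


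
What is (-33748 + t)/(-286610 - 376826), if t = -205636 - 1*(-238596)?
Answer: 197/165859 ≈ 0.0011878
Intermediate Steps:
t = 32960 (t = -205636 + 238596 = 32960)
(-33748 + t)/(-286610 - 376826) = (-33748 + 32960)/(-286610 - 376826) = -788/(-663436) = -788*(-1/663436) = 197/165859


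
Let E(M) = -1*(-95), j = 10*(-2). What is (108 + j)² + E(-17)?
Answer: 7839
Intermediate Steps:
j = -20
E(M) = 95
(108 + j)² + E(-17) = (108 - 20)² + 95 = 88² + 95 = 7744 + 95 = 7839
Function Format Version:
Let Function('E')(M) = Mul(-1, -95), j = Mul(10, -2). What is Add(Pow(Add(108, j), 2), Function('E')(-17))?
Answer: 7839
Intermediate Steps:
j = -20
Function('E')(M) = 95
Add(Pow(Add(108, j), 2), Function('E')(-17)) = Add(Pow(Add(108, -20), 2), 95) = Add(Pow(88, 2), 95) = Add(7744, 95) = 7839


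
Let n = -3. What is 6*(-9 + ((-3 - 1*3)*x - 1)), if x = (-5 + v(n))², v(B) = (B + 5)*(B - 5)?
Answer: -15936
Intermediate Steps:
v(B) = (-5 + B)*(5 + B) (v(B) = (5 + B)*(-5 + B) = (-5 + B)*(5 + B))
x = 441 (x = (-5 + (-25 + (-3)²))² = (-5 + (-25 + 9))² = (-5 - 16)² = (-21)² = 441)
6*(-9 + ((-3 - 1*3)*x - 1)) = 6*(-9 + ((-3 - 1*3)*441 - 1)) = 6*(-9 + ((-3 - 3)*441 - 1)) = 6*(-9 + (-6*441 - 1)) = 6*(-9 + (-2646 - 1)) = 6*(-9 - 2647) = 6*(-2656) = -15936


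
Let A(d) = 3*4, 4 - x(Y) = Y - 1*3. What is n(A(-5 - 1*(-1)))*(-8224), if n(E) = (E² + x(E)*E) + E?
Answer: -789504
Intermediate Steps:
x(Y) = 7 - Y (x(Y) = 4 - (Y - 1*3) = 4 - (Y - 3) = 4 - (-3 + Y) = 4 + (3 - Y) = 7 - Y)
A(d) = 12
n(E) = E + E² + E*(7 - E) (n(E) = (E² + (7 - E)*E) + E = (E² + E*(7 - E)) + E = E + E² + E*(7 - E))
n(A(-5 - 1*(-1)))*(-8224) = (8*12)*(-8224) = 96*(-8224) = -789504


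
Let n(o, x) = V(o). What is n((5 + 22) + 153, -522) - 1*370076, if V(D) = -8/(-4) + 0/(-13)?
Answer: -370074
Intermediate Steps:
V(D) = 2 (V(D) = -8*(-¼) + 0*(-1/13) = 2 + 0 = 2)
n(o, x) = 2
n((5 + 22) + 153, -522) - 1*370076 = 2 - 1*370076 = 2 - 370076 = -370074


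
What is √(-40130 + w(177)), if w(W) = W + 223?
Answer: I*√39730 ≈ 199.32*I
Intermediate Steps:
w(W) = 223 + W
√(-40130 + w(177)) = √(-40130 + (223 + 177)) = √(-40130 + 400) = √(-39730) = I*√39730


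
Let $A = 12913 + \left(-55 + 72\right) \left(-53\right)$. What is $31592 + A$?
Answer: $43604$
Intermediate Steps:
$A = 12012$ ($A = 12913 + 17 \left(-53\right) = 12913 - 901 = 12012$)
$31592 + A = 31592 + 12012 = 43604$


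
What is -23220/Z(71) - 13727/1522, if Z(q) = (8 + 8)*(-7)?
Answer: 4225427/21308 ≈ 198.30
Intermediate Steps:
Z(q) = -112 (Z(q) = 16*(-7) = -112)
-23220/Z(71) - 13727/1522 = -23220/(-112) - 13727/1522 = -23220*(-1/112) - 13727*1/1522 = 5805/28 - 13727/1522 = 4225427/21308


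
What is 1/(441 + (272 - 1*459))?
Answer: 1/254 ≈ 0.0039370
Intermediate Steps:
1/(441 + (272 - 1*459)) = 1/(441 + (272 - 459)) = 1/(441 - 187) = 1/254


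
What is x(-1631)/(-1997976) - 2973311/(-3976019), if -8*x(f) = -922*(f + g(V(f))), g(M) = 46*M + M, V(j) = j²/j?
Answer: 3484583236807/661999211462 ≈ 5.2637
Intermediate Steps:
V(j) = j
g(M) = 47*M
x(f) = 5532*f (x(f) = -(-461)*(f + 47*f)/4 = -(-461)*48*f/4 = -(-5532)*f = 5532*f)
x(-1631)/(-1997976) - 2973311/(-3976019) = (5532*(-1631))/(-1997976) - 2973311/(-3976019) = -9022692*(-1/1997976) - 2973311*(-1/3976019) = 751891/166498 + 2973311/3976019 = 3484583236807/661999211462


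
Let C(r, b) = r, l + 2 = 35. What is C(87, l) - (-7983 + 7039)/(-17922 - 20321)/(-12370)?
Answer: 20578367557/236532955 ≈ 87.000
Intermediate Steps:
l = 33 (l = -2 + 35 = 33)
C(87, l) - (-7983 + 7039)/(-17922 - 20321)/(-12370) = 87 - (-7983 + 7039)/(-17922 - 20321)/(-12370) = 87 - (-944/(-38243))*(-1)/12370 = 87 - (-944*(-1/38243))*(-1)/12370 = 87 - 944*(-1)/(38243*12370) = 87 - 1*(-472/236532955) = 87 + 472/236532955 = 20578367557/236532955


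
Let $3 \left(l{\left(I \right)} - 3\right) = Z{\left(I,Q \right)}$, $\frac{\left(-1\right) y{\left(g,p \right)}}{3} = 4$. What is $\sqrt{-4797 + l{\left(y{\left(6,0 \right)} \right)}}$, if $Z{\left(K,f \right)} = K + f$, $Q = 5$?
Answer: $\frac{i \sqrt{43167}}{3} \approx 69.256 i$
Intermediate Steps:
$y{\left(g,p \right)} = -12$ ($y{\left(g,p \right)} = \left(-3\right) 4 = -12$)
$l{\left(I \right)} = \frac{14}{3} + \frac{I}{3}$ ($l{\left(I \right)} = 3 + \frac{I + 5}{3} = 3 + \frac{5 + I}{3} = 3 + \left(\frac{5}{3} + \frac{I}{3}\right) = \frac{14}{3} + \frac{I}{3}$)
$\sqrt{-4797 + l{\left(y{\left(6,0 \right)} \right)}} = \sqrt{-4797 + \left(\frac{14}{3} + \frac{1}{3} \left(-12\right)\right)} = \sqrt{-4797 + \left(\frac{14}{3} - 4\right)} = \sqrt{-4797 + \frac{2}{3}} = \sqrt{- \frac{14389}{3}} = \frac{i \sqrt{43167}}{3}$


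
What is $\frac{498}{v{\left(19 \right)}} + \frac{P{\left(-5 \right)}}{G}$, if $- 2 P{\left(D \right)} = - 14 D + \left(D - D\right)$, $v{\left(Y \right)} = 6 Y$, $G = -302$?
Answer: $\frac{25731}{5738} \approx 4.4843$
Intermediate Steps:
$P{\left(D \right)} = 7 D$ ($P{\left(D \right)} = - \frac{- 14 D + \left(D - D\right)}{2} = - \frac{- 14 D + 0}{2} = - \frac{\left(-14\right) D}{2} = 7 D$)
$\frac{498}{v{\left(19 \right)}} + \frac{P{\left(-5 \right)}}{G} = \frac{498}{6 \cdot 19} + \frac{7 \left(-5\right)}{-302} = \frac{498}{114} - - \frac{35}{302} = 498 \cdot \frac{1}{114} + \frac{35}{302} = \frac{83}{19} + \frac{35}{302} = \frac{25731}{5738}$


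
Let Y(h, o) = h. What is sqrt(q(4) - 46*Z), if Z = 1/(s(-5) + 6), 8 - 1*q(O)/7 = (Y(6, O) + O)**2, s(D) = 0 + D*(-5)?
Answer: I*sqrt(620310)/31 ≈ 25.406*I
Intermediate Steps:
s(D) = -5*D (s(D) = 0 - 5*D = -5*D)
q(O) = 56 - 7*(6 + O)**2
Z = 1/31 (Z = 1/(-5*(-5) + 6) = 1/(25 + 6) = 1/31 ≈ 0.032258)
sqrt(q(4) - 46*Z) = sqrt((56 - 7*(6 + 4)**2) - 46*1/31) = sqrt((56 - 7*10**2) - 46/31) = sqrt((56 - 7*100) - 46/31) = sqrt((56 - 700) - 46/31) = sqrt(-644 - 46/31) = sqrt(-20010/31) = I*sqrt(620310)/31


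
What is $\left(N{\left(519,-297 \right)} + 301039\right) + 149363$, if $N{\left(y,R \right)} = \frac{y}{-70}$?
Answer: $\frac{31527621}{70} \approx 4.5039 \cdot 10^{5}$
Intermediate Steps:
$N{\left(y,R \right)} = - \frac{y}{70}$ ($N{\left(y,R \right)} = y \left(- \frac{1}{70}\right) = - \frac{y}{70}$)
$\left(N{\left(519,-297 \right)} + 301039\right) + 149363 = \left(\left(- \frac{1}{70}\right) 519 + 301039\right) + 149363 = \left(- \frac{519}{70} + 301039\right) + 149363 = \frac{21072211}{70} + 149363 = \frac{31527621}{70}$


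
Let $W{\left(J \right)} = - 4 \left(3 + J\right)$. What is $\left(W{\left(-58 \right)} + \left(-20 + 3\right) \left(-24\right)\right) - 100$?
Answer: $528$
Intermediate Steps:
$W{\left(J \right)} = -12 - 4 J$
$\left(W{\left(-58 \right)} + \left(-20 + 3\right) \left(-24\right)\right) - 100 = \left(\left(-12 - -232\right) + \left(-20 + 3\right) \left(-24\right)\right) - 100 = \left(\left(-12 + 232\right) - -408\right) - 100 = \left(220 + 408\right) - 100 = 628 - 100 = 528$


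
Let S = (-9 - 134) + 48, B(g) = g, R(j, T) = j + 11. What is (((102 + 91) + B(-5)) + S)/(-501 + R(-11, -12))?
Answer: -31/167 ≈ -0.18563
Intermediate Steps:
R(j, T) = 11 + j
S = -95 (S = -143 + 48 = -95)
(((102 + 91) + B(-5)) + S)/(-501 + R(-11, -12)) = (((102 + 91) - 5) - 95)/(-501 + (11 - 11)) = ((193 - 5) - 95)/(-501 + 0) = (188 - 95)/(-501) = 93*(-1/501) = -31/167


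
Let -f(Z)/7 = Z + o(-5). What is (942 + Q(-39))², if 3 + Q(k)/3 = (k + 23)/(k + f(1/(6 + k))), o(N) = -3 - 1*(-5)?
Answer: 661676499225/758641 ≈ 8.7219e+5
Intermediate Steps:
o(N) = 2 (o(N) = -3 + 5 = 2)
f(Z) = -14 - 7*Z (f(Z) = -7*(Z + 2) = -7*(2 + Z) = -14 - 7*Z)
Q(k) = -9 + 3*(23 + k)/(-14 + k - 7/(6 + k)) (Q(k) = -9 + 3*((k + 23)/(k + (-14 - 7/(6 + k)))) = -9 + 3*((23 + k)/(-14 + k - 7/(6 + k))) = -9 + 3*(23 + k)/(-14 + k - 7/(6 + k)))
(942 + Q(-39))² = (942 + 3*(411 - 2*(-39)² + 53*(-39))/(-91 + (-39)² - 8*(-39)))² = (942 + 3*(411 - 2*1521 - 2067)/(-91 + 1521 + 312))² = (942 + 3*(411 - 3042 - 2067)/1742)² = (942 + 3*(1/1742)*(-4698))² = (942 - 7047/871)² = (813435/871)² = 661676499225/758641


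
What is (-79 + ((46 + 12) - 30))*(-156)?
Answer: 7956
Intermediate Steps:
(-79 + ((46 + 12) - 30))*(-156) = (-79 + (58 - 30))*(-156) = (-79 + 28)*(-156) = -51*(-156) = 7956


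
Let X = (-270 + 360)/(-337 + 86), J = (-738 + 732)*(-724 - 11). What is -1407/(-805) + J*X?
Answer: -45593049/28865 ≈ -1579.5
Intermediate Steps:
J = 4410 (J = -6*(-735) = 4410)
X = -90/251 (X = 90/(-251) = 90*(-1/251) = -90/251 ≈ -0.35857)
-1407/(-805) + J*X = -1407/(-805) + 4410*(-90/251) = -1407*(-1/805) - 396900/251 = 201/115 - 396900/251 = -45593049/28865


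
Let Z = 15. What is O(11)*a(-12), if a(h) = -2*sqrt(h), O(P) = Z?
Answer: -60*I*sqrt(3) ≈ -103.92*I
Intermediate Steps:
O(P) = 15
O(11)*a(-12) = 15*(-4*I*sqrt(3)) = -60*I*sqrt(3)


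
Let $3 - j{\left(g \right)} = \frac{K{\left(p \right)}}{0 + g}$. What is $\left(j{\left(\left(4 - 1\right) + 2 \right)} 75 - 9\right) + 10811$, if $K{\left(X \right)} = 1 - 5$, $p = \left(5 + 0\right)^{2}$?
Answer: $11087$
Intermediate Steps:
$p = 25$ ($p = 5^{2} = 25$)
$K{\left(X \right)} = -4$ ($K{\left(X \right)} = 1 - 5 = -4$)
$j{\left(g \right)} = 3 + \frac{4}{g}$ ($j{\left(g \right)} = 3 - - \frac{4}{0 + g} = 3 - - \frac{4}{g} = 3 + \frac{4}{g}$)
$\left(j{\left(\left(4 - 1\right) + 2 \right)} 75 - 9\right) + 10811 = \left(\left(3 + \frac{4}{\left(4 - 1\right) + 2}\right) 75 - 9\right) + 10811 = \left(\left(3 + \frac{4}{3 + 2}\right) 75 - 9\right) + 10811 = \left(\left(3 + \frac{4}{5}\right) 75 - 9\right) + 10811 = \left(\frac{19}{5} \cdot 75 - 9\right) + 10811 = \left(285 - 9\right) + 10811 = 276 + 10811 = 11087$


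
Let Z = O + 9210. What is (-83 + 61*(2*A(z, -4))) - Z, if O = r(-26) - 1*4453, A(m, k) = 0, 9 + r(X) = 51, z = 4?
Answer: -4882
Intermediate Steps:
r(X) = 42 (r(X) = -9 + 51 = 42)
O = -4411 (O = 42 - 1*4453 = 42 - 4453 = -4411)
Z = 4799 (Z = -4411 + 9210 = 4799)
(-83 + 61*(2*A(z, -4))) - Z = (-83 + 61*(2*0)) - 1*4799 = (-83 + 61*0) - 4799 = (-83 + 0) - 4799 = -83 - 4799 = -4882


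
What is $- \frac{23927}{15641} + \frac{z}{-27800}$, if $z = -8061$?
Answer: $- \frac{539088499}{434819800} \approx -1.2398$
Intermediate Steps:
$- \frac{23927}{15641} + \frac{z}{-27800} = - \frac{23927}{15641} - \frac{8061}{-27800} = \left(-23927\right) \frac{1}{15641} - - \frac{8061}{27800} = - \frac{23927}{15641} + \frac{8061}{27800} = - \frac{539088499}{434819800}$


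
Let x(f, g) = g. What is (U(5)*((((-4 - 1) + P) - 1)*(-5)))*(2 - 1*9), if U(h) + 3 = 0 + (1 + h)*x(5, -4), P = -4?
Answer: 9450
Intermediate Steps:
U(h) = -7 - 4*h (U(h) = -3 + (0 + (1 + h)*(-4)) = -3 + (0 + (-4 - 4*h)) = -3 + (-4 - 4*h) = -7 - 4*h)
(U(5)*((((-4 - 1) + P) - 1)*(-5)))*(2 - 1*9) = ((-7 - 4*5)*((((-4 - 1) - 4) - 1)*(-5)))*(2 - 1*9) = ((-7 - 20)*(((-5 - 4) - 1)*(-5)))*(2 - 9) = -27*(-9 - 1)*(-5)*(-7) = -(-270)*(-5)*(-7) = -27*50*(-7) = -1350*(-7) = 9450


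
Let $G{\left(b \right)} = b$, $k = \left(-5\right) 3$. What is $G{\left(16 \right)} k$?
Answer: $-240$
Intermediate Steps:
$k = -15$
$G{\left(16 \right)} k = 16 \left(-15\right) = -240$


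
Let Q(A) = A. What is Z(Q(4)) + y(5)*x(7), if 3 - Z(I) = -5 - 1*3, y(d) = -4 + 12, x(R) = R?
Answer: 67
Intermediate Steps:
y(d) = 8
Z(I) = 11 (Z(I) = 3 - (-5 - 1*3) = 3 - (-5 - 3) = 3 - 1*(-8) = 3 + 8 = 11)
Z(Q(4)) + y(5)*x(7) = 11 + 8*7 = 11 + 56 = 67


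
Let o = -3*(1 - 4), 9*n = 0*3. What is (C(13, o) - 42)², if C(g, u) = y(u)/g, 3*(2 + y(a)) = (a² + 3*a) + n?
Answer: 262144/169 ≈ 1551.1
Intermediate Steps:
n = 0 (n = (0*3)/9 = (⅑)*0 = 0)
y(a) = -2 + a + a²/3 (y(a) = -2 + ((a² + 3*a) + 0)/3 = -2 + (a² + 3*a)/3 = -2 + (a + a²/3) = -2 + a + a²/3)
o = 9 (o = -3*(-3) = 9)
C(g, u) = (-2 + u + u²/3)/g
(C(13, o) - 42)² = ((-2 + 9 + (⅓)*9²)/13 - 42)² = ((-2 + 9 + (⅓)*81)/13 - 42)² = ((-2 + 9 + 27)/13 - 42)² = ((1/13)*34 - 42)² = (34/13 - 42)² = (-512/13)² = 262144/169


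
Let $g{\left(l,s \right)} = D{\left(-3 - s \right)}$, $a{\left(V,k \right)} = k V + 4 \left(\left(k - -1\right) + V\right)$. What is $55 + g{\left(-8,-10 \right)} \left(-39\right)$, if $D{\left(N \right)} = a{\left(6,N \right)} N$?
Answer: $-26699$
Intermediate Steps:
$a{\left(V,k \right)} = 4 + 4 V + 4 k + V k$ ($a{\left(V,k \right)} = V k + 4 \left(\left(k + 1\right) + V\right) = V k + 4 \left(\left(1 + k\right) + V\right) = V k + 4 \left(1 + V + k\right) = V k + \left(4 + 4 V + 4 k\right) = 4 + 4 V + 4 k + V k$)
$D{\left(N \right)} = N \left(28 + 10 N\right)$ ($D{\left(N \right)} = \left(4 + 4 \cdot 6 + 4 N + 6 N\right) N = \left(4 + 24 + 4 N + 6 N\right) N = \left(28 + 10 N\right) N = N \left(28 + 10 N\right)$)
$g{\left(l,s \right)} = 2 \left(-1 - 5 s\right) \left(-3 - s\right)$ ($g{\left(l,s \right)} = 2 \left(-3 - s\right) \left(14 + 5 \left(-3 - s\right)\right) = 2 \left(-3 - s\right) \left(14 - \left(15 + 5 s\right)\right) = 2 \left(-3 - s\right) \left(-1 - 5 s\right) = 2 \left(-1 - 5 s\right) \left(-3 - s\right)$)
$55 + g{\left(-8,-10 \right)} \left(-39\right) = 55 + 2 \left(1 + 5 \left(-10\right)\right) \left(3 - 10\right) \left(-39\right) = 55 + 2 \left(1 - 50\right) \left(-7\right) \left(-39\right) = 55 + 2 \left(-49\right) \left(-7\right) \left(-39\right) = 55 + 686 \left(-39\right) = 55 - 26754 = -26699$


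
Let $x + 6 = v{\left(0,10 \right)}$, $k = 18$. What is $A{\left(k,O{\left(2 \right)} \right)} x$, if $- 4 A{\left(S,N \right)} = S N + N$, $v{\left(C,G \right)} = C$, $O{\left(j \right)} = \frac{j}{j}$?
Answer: $\frac{57}{2} \approx 28.5$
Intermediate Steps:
$O{\left(j \right)} = 1$
$A{\left(S,N \right)} = - \frac{N}{4} - \frac{N S}{4}$ ($A{\left(S,N \right)} = - \frac{S N + N}{4} = - \frac{N S + N}{4} = - \frac{N + N S}{4} = - \frac{N}{4} - \frac{N S}{4}$)
$x = -6$ ($x = -6 + 0 = -6$)
$A{\left(k,O{\left(2 \right)} \right)} x = \left(- \frac{1}{4}\right) 1 \left(1 + 18\right) \left(-6\right) = \left(- \frac{1}{4}\right) 1 \cdot 19 \left(-6\right) = \left(- \frac{19}{4}\right) \left(-6\right) = \frac{57}{2}$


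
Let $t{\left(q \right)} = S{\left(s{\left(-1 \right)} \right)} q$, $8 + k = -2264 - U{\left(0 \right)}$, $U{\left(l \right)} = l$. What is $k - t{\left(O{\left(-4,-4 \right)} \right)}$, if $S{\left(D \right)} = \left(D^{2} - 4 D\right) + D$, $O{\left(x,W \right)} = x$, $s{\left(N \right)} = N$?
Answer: $-2256$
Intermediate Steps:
$S{\left(D \right)} = D^{2} - 3 D$
$k = -2272$ ($k = -8 - 2264 = -2272$)
$t{\left(q \right)} = 4 q$ ($t{\left(q \right)} = - (-3 - 1) q = \left(-1\right) \left(-4\right) q = 4 q$)
$k - t{\left(O{\left(-4,-4 \right)} \right)} = -2272 - 4 \left(-4\right) = -2272 - -16 = -2272 + 16 = -2256$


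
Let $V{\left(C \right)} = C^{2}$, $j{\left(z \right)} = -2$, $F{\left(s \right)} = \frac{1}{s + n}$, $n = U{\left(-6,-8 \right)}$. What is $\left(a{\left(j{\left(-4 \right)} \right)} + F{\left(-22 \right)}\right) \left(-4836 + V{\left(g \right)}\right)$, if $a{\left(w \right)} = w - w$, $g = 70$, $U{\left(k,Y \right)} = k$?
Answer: $- \frac{16}{7} \approx -2.2857$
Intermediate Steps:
$n = -6$
$F{\left(s \right)} = \frac{1}{-6 + s}$ ($F{\left(s \right)} = \frac{1}{s - 6} = \frac{1}{-6 + s}$)
$a{\left(w \right)} = 0$
$\left(a{\left(j{\left(-4 \right)} \right)} + F{\left(-22 \right)}\right) \left(-4836 + V{\left(g \right)}\right) = \left(0 + \frac{1}{-6 - 22}\right) \left(-4836 + 70^{2}\right) = \left(0 + \frac{1}{-28}\right) \left(-4836 + 4900\right) = \left(0 - \frac{1}{28}\right) 64 = \left(- \frac{1}{28}\right) 64 = - \frac{16}{7}$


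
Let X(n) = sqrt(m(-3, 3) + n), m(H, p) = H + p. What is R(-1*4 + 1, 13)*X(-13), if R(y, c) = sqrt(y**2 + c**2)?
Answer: I*sqrt(2314) ≈ 48.104*I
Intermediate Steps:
X(n) = sqrt(n) (X(n) = sqrt((-3 + 3) + n) = sqrt(0 + n) = sqrt(n))
R(y, c) = sqrt(c**2 + y**2)
R(-1*4 + 1, 13)*X(-13) = sqrt(13**2 + (-1*4 + 1)**2)*sqrt(-13) = sqrt(169 + (-4 + 1)**2)*(I*sqrt(13)) = sqrt(169 + (-3)**2)*(I*sqrt(13)) = sqrt(169 + 9)*(I*sqrt(13)) = sqrt(178)*(I*sqrt(13)) = I*sqrt(2314)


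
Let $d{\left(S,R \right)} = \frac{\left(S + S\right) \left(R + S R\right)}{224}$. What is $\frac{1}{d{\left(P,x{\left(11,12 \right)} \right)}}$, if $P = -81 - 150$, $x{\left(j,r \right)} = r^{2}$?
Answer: $\frac{1}{68310} \approx 1.4639 \cdot 10^{-5}$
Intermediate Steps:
$P = -231$
$d{\left(S,R \right)} = \frac{S \left(R + R S\right)}{112}$ ($d{\left(S,R \right)} = 2 S \left(R + R S\right) \frac{1}{224} = \frac{S \left(R + R S\right)}{112}$)
$\frac{1}{d{\left(P,x{\left(11,12 \right)} \right)}} = \frac{1}{\frac{1}{112} \cdot 12^{2} \left(-231\right) \left(1 - 231\right)} = \frac{1}{\frac{1}{112} \cdot 144 \left(-231\right) \left(-230\right)} = \frac{1}{68310}$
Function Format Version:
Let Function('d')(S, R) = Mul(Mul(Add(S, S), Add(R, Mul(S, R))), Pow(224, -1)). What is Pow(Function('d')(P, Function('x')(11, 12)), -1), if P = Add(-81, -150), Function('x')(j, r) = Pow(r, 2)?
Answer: Rational(1, 68310) ≈ 1.4639e-5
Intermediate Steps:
P = -231
Function('d')(S, R) = Mul(Rational(1, 112), S, Add(R, Mul(R, S))) (Function('d')(S, R) = Mul(Mul(Mul(2, S), Add(R, Mul(R, S))), Rational(1, 224)) = Mul(Mul(2, S, Add(R, Mul(R, S))), Rational(1, 224)) = Mul(Rational(1, 112), S, Add(R, Mul(R, S))))
Pow(Function('d')(P, Function('x')(11, 12)), -1) = Pow(Mul(Rational(1, 112), Pow(12, 2), -231, Add(1, -231)), -1) = Pow(Mul(Rational(1, 112), 144, -231, -230), -1) = Pow(68310, -1) = Rational(1, 68310)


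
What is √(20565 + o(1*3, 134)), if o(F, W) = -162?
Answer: 3*√2267 ≈ 142.84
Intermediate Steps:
√(20565 + o(1*3, 134)) = √(20565 - 162) = √20403 = 3*√2267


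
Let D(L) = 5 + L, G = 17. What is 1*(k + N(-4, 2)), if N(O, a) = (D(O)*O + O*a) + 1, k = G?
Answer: 6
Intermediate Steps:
k = 17
N(O, a) = 1 + O*a + O*(5 + O) (N(O, a) = ((5 + O)*O + O*a) + 1 = (O*(5 + O) + O*a) + 1 = (O*a + O*(5 + O)) + 1 = 1 + O*a + O*(5 + O))
1*(k + N(-4, 2)) = 1*(17 + (1 - 4*2 - 4*(5 - 4))) = 1*(17 + (1 - 8 - 4*1)) = 1*(17 + (1 - 8 - 4)) = 1*(17 - 11) = 1*6 = 6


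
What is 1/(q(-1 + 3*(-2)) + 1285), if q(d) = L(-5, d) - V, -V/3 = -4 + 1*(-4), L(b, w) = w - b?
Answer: 1/1259 ≈ 0.00079428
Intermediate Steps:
V = 24 (V = -3*(-4 + 1*(-4)) = -3*(-4 - 4) = -3*(-8) = 24)
q(d) = -19 + d (q(d) = (d - 1*(-5)) - 1*24 = (d + 5) - 24 = (5 + d) - 24 = -19 + d)
1/(q(-1 + 3*(-2)) + 1285) = 1/((-19 + (-1 + 3*(-2))) + 1285) = 1/((-19 + (-1 - 6)) + 1285) = 1/((-19 - 7) + 1285) = 1/(-26 + 1285) = 1/1259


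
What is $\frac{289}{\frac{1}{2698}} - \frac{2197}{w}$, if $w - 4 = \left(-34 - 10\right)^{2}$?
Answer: $\frac{1512658483}{1940} \approx 7.7972 \cdot 10^{5}$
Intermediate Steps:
$w = 1940$ ($w = 4 + \left(-34 - 10\right)^{2} = 4 + \left(-44\right)^{2} = 4 + 1936 = 1940$)
$\frac{289}{\frac{1}{2698}} - \frac{2197}{w} = \frac{289}{\frac{1}{2698}} - \frac{2197}{1940} = 289 \frac{1}{\frac{1}{2698}} - \frac{2197}{1940} = 289 \cdot 2698 - \frac{2197}{1940} = 779722 - \frac{2197}{1940} = \frac{1512658483}{1940}$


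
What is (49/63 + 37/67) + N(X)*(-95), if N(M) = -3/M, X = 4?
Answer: 175063/2412 ≈ 72.580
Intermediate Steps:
(49/63 + 37/67) + N(X)*(-95) = (49/63 + 37/67) - 3/4*(-95) = (49*(1/63) + 37*(1/67)) - 3*¼*(-95) = (7/9 + 37/67) - ¾*(-95) = 802/603 + 285/4 = 175063/2412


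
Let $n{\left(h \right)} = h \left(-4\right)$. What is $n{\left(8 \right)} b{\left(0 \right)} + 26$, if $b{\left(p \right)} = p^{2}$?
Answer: $26$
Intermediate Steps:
$n{\left(h \right)} = - 4 h$
$n{\left(8 \right)} b{\left(0 \right)} + 26 = \left(-4\right) 8 \cdot 0^{2} + 26 = \left(-32\right) 0 + 26 = 0 + 26 = 26$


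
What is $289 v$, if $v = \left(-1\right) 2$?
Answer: $-578$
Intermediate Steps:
$v = -2$
$289 v = 289 \left(-2\right) = -578$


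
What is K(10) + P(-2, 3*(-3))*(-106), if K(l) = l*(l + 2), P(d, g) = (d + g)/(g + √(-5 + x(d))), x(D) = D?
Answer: 2*(-43*I + 60*√7)/(√7 + 9*I) ≈ 0.75 - 35.056*I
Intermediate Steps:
P(d, g) = (d + g)/(g + √(-5 + d))
K(l) = l*(2 + l)
K(10) + P(-2, 3*(-3))*(-106) = 10*(2 + 10) + ((-2 + 3*(-3))/(3*(-3) + √(-5 - 2)))*(-106) = 10*12 + ((-2 - 9)/(-9 + √(-7)))*(-106) = 120 + (-11/(-9 + I*√7))*(-106) = 120 - 11/(-9 + I*√7)*(-106) = 120 + 1166/(-9 + I*√7)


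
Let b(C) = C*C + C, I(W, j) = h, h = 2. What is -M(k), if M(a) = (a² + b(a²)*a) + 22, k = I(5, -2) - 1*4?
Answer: 14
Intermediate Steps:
I(W, j) = 2
b(C) = C + C² (b(C) = C² + C = C + C²)
k = -2 (k = 2 - 1*4 = 2 - 4 = -2)
M(a) = 22 + a² + a³*(1 + a²) (M(a) = (a² + (a²*(1 + a²))*a) + 22 = (a² + a³*(1 + a²)) + 22 = 22 + a² + a³*(1 + a²))
-M(k) = -(22 + (-2)² + (-2)³ + (-2)⁵) = -(22 + 4 - 8 - 32) = -1*(-14) = 14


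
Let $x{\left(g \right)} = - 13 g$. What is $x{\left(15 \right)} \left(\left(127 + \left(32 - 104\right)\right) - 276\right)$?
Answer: $43095$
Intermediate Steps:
$x{\left(15 \right)} \left(\left(127 + \left(32 - 104\right)\right) - 276\right) = \left(-13\right) 15 \left(\left(127 + \left(32 - 104\right)\right) - 276\right) = - 195 \left(\left(127 - 72\right) - 276\right) = - 195 \left(55 - 276\right) = \left(-195\right) \left(-221\right) = 43095$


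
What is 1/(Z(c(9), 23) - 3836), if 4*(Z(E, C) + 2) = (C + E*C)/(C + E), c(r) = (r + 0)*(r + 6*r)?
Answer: -295/1130577 ≈ -0.00026093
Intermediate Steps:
c(r) = 7*r**2 (c(r) = r*(7*r) = 7*r**2)
Z(E, C) = -2 + (C + C*E)/(4*(C + E)) (Z(E, C) = -2 + ((C + E*C)/(C + E))/4 = -2 + ((C + C*E)/(C + E))/4 = -2 + (C + C*E)/(4*(C + E)))
1/(Z(c(9), 23) - 3836) = 1/((-56*9**2 - 7*23 + 23*(7*9**2))/(4*(23 + 7*9**2)) - 3836) = 1/((-56*81 - 161 + 23*(7*81))/(4*(23 + 7*81)) - 3836) = 1/((-8*567 - 161 + 23*567)/(4*(23 + 567)) - 3836) = 1/((1/4)*(-4536 - 161 + 13041)/590 - 3836) = 1/((1/4)*(1/590)*8344 - 3836) = 1/(1043/295 - 3836) = 1/(-1130577/295) = -295/1130577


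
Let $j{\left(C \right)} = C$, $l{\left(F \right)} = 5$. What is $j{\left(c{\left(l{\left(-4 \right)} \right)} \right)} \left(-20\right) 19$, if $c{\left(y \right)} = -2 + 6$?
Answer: $-1520$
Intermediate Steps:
$c{\left(y \right)} = 4$
$j{\left(c{\left(l{\left(-4 \right)} \right)} \right)} \left(-20\right) 19 = 4 \left(-20\right) 19 = \left(-80\right) 19 = -1520$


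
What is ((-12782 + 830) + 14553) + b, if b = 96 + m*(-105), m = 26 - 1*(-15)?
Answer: -1608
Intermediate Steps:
m = 41 (m = 26 + 15 = 41)
b = -4209 (b = 96 + 41*(-105) = 96 - 4305 = -4209)
((-12782 + 830) + 14553) + b = ((-12782 + 830) + 14553) - 4209 = (-11952 + 14553) - 4209 = 2601 - 4209 = -1608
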